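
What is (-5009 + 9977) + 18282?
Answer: 23250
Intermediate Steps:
(-5009 + 9977) + 18282 = 4968 + 18282 = 23250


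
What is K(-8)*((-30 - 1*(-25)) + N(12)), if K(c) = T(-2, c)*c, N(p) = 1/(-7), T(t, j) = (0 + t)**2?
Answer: 1152/7 ≈ 164.57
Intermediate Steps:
T(t, j) = t**2
N(p) = -1/7
K(c) = 4*c (K(c) = (-2)**2*c = 4*c)
K(-8)*((-30 - 1*(-25)) + N(12)) = (4*(-8))*((-30 - 1*(-25)) - 1/7) = -32*((-30 + 25) - 1/7) = -32*(-5 - 1/7) = -32*(-36/7) = 1152/7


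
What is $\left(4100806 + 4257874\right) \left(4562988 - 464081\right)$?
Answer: $34261451962760$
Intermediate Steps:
$\left(4100806 + 4257874\right) \left(4562988 - 464081\right) = 8358680 \cdot 4098907 = 34261451962760$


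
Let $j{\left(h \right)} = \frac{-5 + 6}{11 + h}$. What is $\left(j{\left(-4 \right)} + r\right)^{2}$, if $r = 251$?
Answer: $\frac{3090564}{49} \approx 63073.0$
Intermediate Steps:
$j{\left(h \right)} = \frac{1}{11 + h}$ ($j{\left(h \right)} = 1 \frac{1}{11 + h} = \frac{1}{11 + h}$)
$\left(j{\left(-4 \right)} + r\right)^{2} = \left(\frac{1}{11 - 4} + 251\right)^{2} = \left(\frac{1}{7} + 251\right)^{2} = \left(\frac{1758}{7}\right)^{2} = \frac{3090564}{49}$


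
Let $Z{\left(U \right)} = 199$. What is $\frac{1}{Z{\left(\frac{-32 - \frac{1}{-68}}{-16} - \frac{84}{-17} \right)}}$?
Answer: $\frac{1}{199} \approx 0.0050251$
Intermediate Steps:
$\frac{1}{Z{\left(\frac{-32 - \frac{1}{-68}}{-16} - \frac{84}{-17} \right)}} = \frac{1}{199}$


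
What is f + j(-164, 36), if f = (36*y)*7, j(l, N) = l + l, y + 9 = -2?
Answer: -3100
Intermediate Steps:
y = -11 (y = -9 - 2 = -11)
j(l, N) = 2*l
f = -2772 (f = (36*(-11))*7 = -396*7 = -2772)
f + j(-164, 36) = -2772 + 2*(-164) = -2772 - 328 = -3100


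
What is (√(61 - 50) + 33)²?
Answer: (33 + √11)² ≈ 1318.9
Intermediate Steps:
(√(61 - 50) + 33)² = (√11 + 33)² = (33 + √11)²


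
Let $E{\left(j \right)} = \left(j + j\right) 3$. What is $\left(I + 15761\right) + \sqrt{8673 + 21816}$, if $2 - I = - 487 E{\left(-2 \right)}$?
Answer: $9919 + \sqrt{30489} \approx 10094.0$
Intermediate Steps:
$E{\left(j \right)} = 6 j$ ($E{\left(j \right)} = 2 j 3 = 6 j$)
$I = -5842$ ($I = 2 - - 487 \cdot 6 \left(-2\right) = 2 - \left(-487\right) \left(-12\right) = 2 - 5844 = -5842$)
$\left(I + 15761\right) + \sqrt{8673 + 21816} = \left(-5842 + 15761\right) + \sqrt{8673 + 21816} = 9919 + \sqrt{30489}$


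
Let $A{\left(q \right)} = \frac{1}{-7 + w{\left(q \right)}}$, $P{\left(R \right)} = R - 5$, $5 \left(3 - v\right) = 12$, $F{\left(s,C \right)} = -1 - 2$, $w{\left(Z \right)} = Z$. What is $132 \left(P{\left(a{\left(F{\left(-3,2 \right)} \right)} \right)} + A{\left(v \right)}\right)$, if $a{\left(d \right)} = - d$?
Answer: $- \frac{2277}{8} \approx -284.63$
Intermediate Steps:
$F{\left(s,C \right)} = -3$
$v = \frac{3}{5}$ ($v = 3 - \frac{12}{5} = \frac{3}{5} \approx 0.6$)
$P{\left(R \right)} = -5 + R$ ($P{\left(R \right)} = R - 5 = -5 + R$)
$A{\left(q \right)} = \frac{1}{-7 + q}$
$132 \left(P{\left(a{\left(F{\left(-3,2 \right)} \right)} \right)} + A{\left(v \right)}\right) = 132 \left(\left(-5 - -3\right) + \frac{1}{-7 + \frac{3}{5}}\right) = 132 \left(\left(-5 + 3\right) + \frac{1}{- \frac{32}{5}}\right) = 132 \left(-2 - \frac{5}{32}\right) = 132 \left(- \frac{69}{32}\right) = - \frac{2277}{8}$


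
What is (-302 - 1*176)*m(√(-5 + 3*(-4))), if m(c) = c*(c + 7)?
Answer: 8126 - 3346*I*√17 ≈ 8126.0 - 13796.0*I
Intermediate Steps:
m(c) = c*(7 + c)
(-302 - 1*176)*m(√(-5 + 3*(-4))) = (-302 - 1*176)*(√(-5 + 3*(-4))*(7 + √(-5 + 3*(-4)))) = (-302 - 176)*(√(-5 - 12)*(7 + √(-5 - 12))) = -478*√(-17)*(7 + √(-17)) = -478*I*√17*(7 + I*√17)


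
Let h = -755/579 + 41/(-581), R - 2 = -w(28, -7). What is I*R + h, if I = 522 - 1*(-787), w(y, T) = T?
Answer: 3962654225/336399 ≈ 11780.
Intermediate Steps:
I = 1309 (I = 522 + 787 = 1309)
R = 9 (R = 2 - 1*(-7) = 2 + 7 = 9)
h = -462394/336399 (h = -755*1/579 + 41*(-1/581) = -755/579 - 41/581 = -462394/336399 ≈ -1.3745)
I*R + h = 1309*9 - 462394/336399 = 11781 - 462394/336399 = 3962654225/336399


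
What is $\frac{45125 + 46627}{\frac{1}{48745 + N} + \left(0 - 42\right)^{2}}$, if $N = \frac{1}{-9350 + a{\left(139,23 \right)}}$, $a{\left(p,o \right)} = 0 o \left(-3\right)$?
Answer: $\frac{20908709501124}{401985395293} \approx 52.014$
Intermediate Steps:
$a{\left(p,o \right)} = 0$ ($a{\left(p,o \right)} = 0 \left(-3\right) = 0$)
$N = - \frac{1}{9350}$ ($N = \frac{1}{-9350 + 0} = \frac{1}{-9350} = - \frac{1}{9350} \approx -0.00010695$)
$\frac{45125 + 46627}{\frac{1}{48745 + N} + \left(0 - 42\right)^{2}} = \frac{45125 + 46627}{\frac{1}{48745 - \frac{1}{9350}} + \left(0 - 42\right)^{2}} = \frac{91752}{\frac{1}{\frac{455765749}{9350}} + \left(-42\right)^{2}} = \frac{91752}{\frac{9350}{455765749} + 1764} = \frac{91752}{\frac{803970790586}{455765749}} = 91752 \cdot \frac{455765749}{803970790586} = \frac{20908709501124}{401985395293}$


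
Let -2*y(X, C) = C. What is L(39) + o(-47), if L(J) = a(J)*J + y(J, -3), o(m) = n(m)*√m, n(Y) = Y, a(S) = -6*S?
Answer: -18249/2 - 47*I*√47 ≈ -9124.5 - 322.22*I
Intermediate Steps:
y(X, C) = -C/2
o(m) = m^(3/2) (o(m) = m*√m = m^(3/2))
L(J) = 3/2 - 6*J² (L(J) = (-6*J)*J - ½*(-3) = -6*J² + 3/2 = 3/2 - 6*J²)
L(39) + o(-47) = (3/2 - 6*39²) + (-47)^(3/2) = (3/2 - 6*1521) - 47*I*√47 = (3/2 - 9126) - 47*I*√47 = -18249/2 - 47*I*√47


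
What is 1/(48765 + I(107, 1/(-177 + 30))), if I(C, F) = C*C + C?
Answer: 1/60321 ≈ 1.6578e-5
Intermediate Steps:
I(C, F) = C + C² (I(C, F) = C² + C = C + C²)
1/(48765 + I(107, 1/(-177 + 30))) = 1/(48765 + 107*(1 + 107)) = 1/(48765 + 107*108) = 1/(48765 + 11556) = 1/60321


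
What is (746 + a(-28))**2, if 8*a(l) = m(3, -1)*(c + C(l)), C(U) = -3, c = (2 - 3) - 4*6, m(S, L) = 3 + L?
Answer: 546121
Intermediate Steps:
c = -25 (c = -1 - 24 = -25)
a(l) = -7 (a(l) = ((3 - 1)*(-25 - 3))/8 = (2*(-28))/8 = (1/8)*(-56) = -7)
(746 + a(-28))**2 = (746 - 7)**2 = 739**2 = 546121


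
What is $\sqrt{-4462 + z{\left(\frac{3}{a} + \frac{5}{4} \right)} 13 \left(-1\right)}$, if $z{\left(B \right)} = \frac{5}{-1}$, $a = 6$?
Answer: $i \sqrt{4397} \approx 66.31 i$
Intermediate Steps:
$z{\left(B \right)} = -5$ ($z{\left(B \right)} = 5 \left(-1\right) = -5$)
$\sqrt{-4462 + z{\left(\frac{3}{a} + \frac{5}{4} \right)} 13 \left(-1\right)} = \sqrt{-4462 + \left(-5\right) 13 \left(-1\right)} = \sqrt{-4462 - -65} = \sqrt{-4462 + 65} = \sqrt{-4397} = i \sqrt{4397}$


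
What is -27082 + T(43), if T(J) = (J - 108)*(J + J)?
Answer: -32672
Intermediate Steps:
T(J) = 2*J*(-108 + J) (T(J) = (-108 + J)*(2*J) = 2*J*(-108 + J))
-27082 + T(43) = -27082 + 2*43*(-108 + 43) = -27082 + 2*43*(-65) = -27082 - 5590 = -32672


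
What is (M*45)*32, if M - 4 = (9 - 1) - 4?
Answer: 11520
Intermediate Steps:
M = 8 (M = 4 + ((9 - 1) - 4) = 4 + (8 - 4) = 4 + 4 = 8)
(M*45)*32 = (8*45)*32 = 360*32 = 11520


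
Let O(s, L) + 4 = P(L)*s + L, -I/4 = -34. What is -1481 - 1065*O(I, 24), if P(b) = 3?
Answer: -457301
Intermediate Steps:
I = 136 (I = -4*(-34) = 136)
O(s, L) = -4 + L + 3*s (O(s, L) = -4 + (3*s + L) = -4 + (L + 3*s) = -4 + L + 3*s)
-1481 - 1065*O(I, 24) = -1481 - 1065*(-4 + 24 + 3*136) = -1481 - 1065*(-4 + 24 + 408) = -1481 - 1065*428 = -1481 - 455820 = -457301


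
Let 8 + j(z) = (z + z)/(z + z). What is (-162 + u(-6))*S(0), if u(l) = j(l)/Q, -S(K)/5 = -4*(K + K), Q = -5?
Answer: 0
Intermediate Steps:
S(K) = 40*K (S(K) = -(-20)*(K + K) = -(-20)*2*K = -(-40)*K = 40*K)
j(z) = -7 (j(z) = -8 + (z + z)/(z + z) = -8 + (2*z)/((2*z)) = -8 + (2*z)*(1/(2*z)) = -8 + 1 = -7)
u(l) = 7/5 (u(l) = -7/(-5) = -7*(-1/5) = 7/5)
(-162 + u(-6))*S(0) = (-162 + 7/5)*(40*0) = -803/5*0 = 0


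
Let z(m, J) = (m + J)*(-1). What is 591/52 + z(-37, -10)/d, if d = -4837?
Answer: 2856223/251524 ≈ 11.356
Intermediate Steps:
z(m, J) = -J - m (z(m, J) = (J + m)*(-1) = -J - m)
591/52 + z(-37, -10)/d = 591/52 + (-1*(-10) - 1*(-37))/(-4837) = 591*(1/52) + (10 + 37)*(-1/4837) = 591/52 + 47*(-1/4837) = 591/52 - 47/4837 = 2856223/251524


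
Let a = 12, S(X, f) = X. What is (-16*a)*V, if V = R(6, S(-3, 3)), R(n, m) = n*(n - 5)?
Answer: -1152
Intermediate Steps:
R(n, m) = n*(-5 + n)
V = 6 (V = 6*(-5 + 6) = 6*1 = 6)
(-16*a)*V = -16*12*6 = -192*6 = -1152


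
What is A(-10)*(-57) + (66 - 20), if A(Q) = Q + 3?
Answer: 445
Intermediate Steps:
A(Q) = 3 + Q
A(-10)*(-57) + (66 - 20) = (3 - 10)*(-57) + (66 - 20) = -7*(-57) + 46 = 399 + 46 = 445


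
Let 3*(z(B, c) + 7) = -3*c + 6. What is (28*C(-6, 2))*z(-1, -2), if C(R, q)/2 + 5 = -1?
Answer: 1008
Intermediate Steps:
C(R, q) = -12 (C(R, q) = -10 + 2*(-1) = -10 - 2 = -12)
z(B, c) = -5 - c (z(B, c) = -7 + (-3*c + 6)/3 = -7 + (6 - 3*c)/3 = -7 + (2 - c) = -5 - c)
(28*C(-6, 2))*z(-1, -2) = (28*(-12))*(-5 - 1*(-2)) = -336*(-5 + 2) = -336*(-3) = 1008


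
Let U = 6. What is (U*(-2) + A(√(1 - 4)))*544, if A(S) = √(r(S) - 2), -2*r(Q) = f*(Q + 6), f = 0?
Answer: -6528 + 544*I*√2 ≈ -6528.0 + 769.33*I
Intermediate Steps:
r(Q) = 0 (r(Q) = -0*(Q + 6) = -0*(6 + Q) = -½*0 = 0)
A(S) = I*√2 (A(S) = √(0 - 2) = √(-2) = I*√2)
(U*(-2) + A(√(1 - 4)))*544 = (6*(-2) + I*√2)*544 = (-12 + I*√2)*544 = -6528 + 544*I*√2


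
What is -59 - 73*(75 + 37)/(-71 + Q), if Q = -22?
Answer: 2689/93 ≈ 28.914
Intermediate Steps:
-59 - 73*(75 + 37)/(-71 + Q) = -59 - 73*(75 + 37)/(-71 - 22) = -59 - 8176/(-93) = -59 - 8176*(-1)/93 = -59 - 73*(-112/93) = -59 + 8176/93 = 2689/93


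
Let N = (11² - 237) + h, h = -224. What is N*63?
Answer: -21420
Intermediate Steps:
N = -340 (N = (11² - 237) - 224 = (121 - 237) - 224 = -116 - 224 = -340)
N*63 = -340*63 = -21420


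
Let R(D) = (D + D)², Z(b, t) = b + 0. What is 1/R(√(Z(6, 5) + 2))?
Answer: 1/32 ≈ 0.031250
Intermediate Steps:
Z(b, t) = b
R(D) = 4*D² (R(D) = (2*D)² = 4*D²)
1/R(√(Z(6, 5) + 2)) = 1/(4*(√(6 + 2))²) = 1/(4*(√8)²) = 1/(4*(2*√2)²) = 1/(4*8) = 1/32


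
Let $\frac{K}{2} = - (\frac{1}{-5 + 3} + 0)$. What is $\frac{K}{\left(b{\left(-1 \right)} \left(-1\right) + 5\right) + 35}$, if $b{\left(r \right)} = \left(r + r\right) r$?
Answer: $\frac{1}{38} \approx 0.026316$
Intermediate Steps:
$b{\left(r \right)} = 2 r^{2}$ ($b{\left(r \right)} = 2 r r = 2 r^{2}$)
$K = 1$ ($K = 2 \left(- (\frac{1}{-5 + 3} + 0)\right) = 2 \left(- (\frac{1}{-2} + 0)\right) = 2 \left(- (- \frac{1}{2} + 0)\right) = 2 \left(\left(-1\right) \left(- \frac{1}{2}\right)\right) = 2 \cdot \frac{1}{2} = 1$)
$\frac{K}{\left(b{\left(-1 \right)} \left(-1\right) + 5\right) + 35} = \frac{1}{\left(2 \left(-1\right)^{2} \left(-1\right) + 5\right) + 35} \cdot 1 = \frac{1}{\left(2 \cdot 1 \left(-1\right) + 5\right) + 35} \cdot 1 = \frac{1}{\left(2 \left(-1\right) + 5\right) + 35} \cdot 1 = \frac{1}{\left(-2 + 5\right) + 35} \cdot 1 = \frac{1}{3 + 35} \cdot 1 = \frac{1}{38} \cdot 1 = \frac{1}{38}$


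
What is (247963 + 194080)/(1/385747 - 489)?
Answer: -170516761121/188630282 ≈ -903.97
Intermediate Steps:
(247963 + 194080)/(1/385747 - 489) = 442043/(1/385747 - 489) = 442043/(-188630282/385747) = 442043*(-385747/188630282) = -170516761121/188630282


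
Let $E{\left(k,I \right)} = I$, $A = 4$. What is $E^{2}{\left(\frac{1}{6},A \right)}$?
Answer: $16$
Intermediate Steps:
$E^{2}{\left(\frac{1}{6},A \right)} = 4^{2} = 16$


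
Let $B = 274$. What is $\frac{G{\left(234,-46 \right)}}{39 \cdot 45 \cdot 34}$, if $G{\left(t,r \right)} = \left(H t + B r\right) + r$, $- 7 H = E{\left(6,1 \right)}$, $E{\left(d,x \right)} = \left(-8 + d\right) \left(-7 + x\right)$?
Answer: $- \frac{2687}{12285} \approx -0.21872$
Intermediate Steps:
$H = - \frac{12}{7}$ ($H = - \frac{56 - 8 - 42 + 6 \cdot 1}{7} = - \frac{56 - 8 - 42 + 6}{7} = \left(- \frac{1}{7}\right) 12 = - \frac{12}{7} \approx -1.7143$)
$G{\left(t,r \right)} = 275 r - \frac{12 t}{7}$ ($G{\left(t,r \right)} = \left(- \frac{12 t}{7} + 274 r\right) + r = \left(274 r - \frac{12 t}{7}\right) + r = 275 r - \frac{12 t}{7}$)
$\frac{G{\left(234,-46 \right)}}{39 \cdot 45 \cdot 34} = \frac{275 \left(-46\right) - \frac{2808}{7}}{39 \cdot 45 \cdot 34} = \frac{-12650 - \frac{2808}{7}}{1755 \cdot 34} = - \frac{91358}{7 \cdot 59670} = \left(- \frac{91358}{7}\right) \frac{1}{59670} = - \frac{2687}{12285}$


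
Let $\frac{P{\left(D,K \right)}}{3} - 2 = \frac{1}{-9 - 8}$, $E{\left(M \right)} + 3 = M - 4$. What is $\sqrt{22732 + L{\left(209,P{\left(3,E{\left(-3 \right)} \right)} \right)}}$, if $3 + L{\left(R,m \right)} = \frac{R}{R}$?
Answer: $\sqrt{22730} \approx 150.76$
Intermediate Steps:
$E{\left(M \right)} = -7 + M$ ($E{\left(M \right)} = -3 + \left(M - 4\right) = -3 + \left(-4 + M\right) = -7 + M$)
$P{\left(D,K \right)} = \frac{99}{17}$ ($P{\left(D,K \right)} = 6 + \frac{3}{-9 - 8} = 6 + \frac{3}{-17} = 6 + 3 \left(- \frac{1}{17}\right) = 6 - \frac{3}{17} = \frac{99}{17}$)
$L{\left(R,m \right)} = -2$ ($L{\left(R,m \right)} = -3 + \frac{R}{R} = -3 + 1 = -2$)
$\sqrt{22732 + L{\left(209,P{\left(3,E{\left(-3 \right)} \right)} \right)}} = \sqrt{22732 - 2} = \sqrt{22730}$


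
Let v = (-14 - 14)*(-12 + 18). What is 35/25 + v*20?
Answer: -16793/5 ≈ -3358.6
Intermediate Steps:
v = -168 (v = -28*6 = -168)
35/25 + v*20 = 35/25 - 168*20 = 35*(1/25) - 3360 = 7/5 - 3360 = -16793/5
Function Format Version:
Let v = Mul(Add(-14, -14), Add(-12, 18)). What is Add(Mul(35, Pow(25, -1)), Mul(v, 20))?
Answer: Rational(-16793, 5) ≈ -3358.6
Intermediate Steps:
v = -168 (v = Mul(-28, 6) = -168)
Add(Mul(35, Pow(25, -1)), Mul(v, 20)) = Add(Mul(35, Pow(25, -1)), Mul(-168, 20)) = Add(Mul(35, Rational(1, 25)), -3360) = Add(Rational(7, 5), -3360) = Rational(-16793, 5)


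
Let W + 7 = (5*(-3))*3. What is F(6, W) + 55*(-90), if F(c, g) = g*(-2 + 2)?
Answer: -4950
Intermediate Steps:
W = -52 (W = -7 + (5*(-3))*3 = -7 - 15*3 = -7 - 45 = -52)
F(c, g) = 0 (F(c, g) = g*0 = 0)
F(6, W) + 55*(-90) = 0 + 55*(-90) = 0 - 4950 = -4950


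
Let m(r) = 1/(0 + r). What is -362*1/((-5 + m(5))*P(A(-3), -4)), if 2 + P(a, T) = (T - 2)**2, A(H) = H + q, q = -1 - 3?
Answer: 905/408 ≈ 2.2181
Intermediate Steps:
q = -4
m(r) = 1/r
A(H) = -4 + H (A(H) = H - 4 = -4 + H)
P(a, T) = -2 + (-2 + T)**2 (P(a, T) = -2 + (T - 2)**2 = -2 + (-2 + T)**2)
-362*1/((-5 + m(5))*P(A(-3), -4)) = -362*1/((-5 + 1/5)*(-2 + (-2 - 4)**2)) = -362*1/((-5 + 1/5)*(-2 + (-6)**2)) = -362*(-5/(24*(-2 + 36))) = -362/((-24/5*34)) = -362/(-816/5) = -362*(-5/816) = 905/408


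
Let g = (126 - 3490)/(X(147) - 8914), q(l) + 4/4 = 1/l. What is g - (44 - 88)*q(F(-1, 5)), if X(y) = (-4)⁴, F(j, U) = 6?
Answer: -157048/4329 ≈ -36.278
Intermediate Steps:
q(l) = -1 + 1/l
X(y) = 256
g = 1682/4329 (g = (126 - 3490)/(256 - 8914) = -3364/(-8658) = -3364*(-1/8658) = 1682/4329 ≈ 0.38854)
g - (44 - 88)*q(F(-1, 5)) = 1682/4329 - (44 - 88)*(1 - 1*6)/6 = 1682/4329 - (-44)*(1 - 6)/6 = 1682/4329 - (-44)*(⅙)*(-5) = 1682/4329 - (-44)*(-5)/6 = 1682/4329 - 1*110/3 = 1682/4329 - 110/3 = -157048/4329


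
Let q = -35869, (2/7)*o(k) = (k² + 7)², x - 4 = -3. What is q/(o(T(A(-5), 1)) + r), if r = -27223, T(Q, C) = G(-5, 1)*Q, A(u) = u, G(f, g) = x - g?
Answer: 71738/54103 ≈ 1.3260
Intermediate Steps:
x = 1 (x = 4 - 3 = 1)
G(f, g) = 1 - g
T(Q, C) = 0 (T(Q, C) = (1 - 1*1)*Q = (1 - 1)*Q = 0*Q = 0)
o(k) = 7*(7 + k²)²/2 (o(k) = 7*(k² + 7)²/2 = 7*(7 + k²)²/2)
q/(o(T(A(-5), 1)) + r) = -35869/(7*(7 + 0²)²/2 - 27223) = -35869/(7*(7 + 0)²/2 - 27223) = -35869/((7/2)*7² - 27223) = -35869/((7/2)*49 - 27223) = -35869/(343/2 - 27223) = -35869/(-54103/2) = -35869*(-2/54103) = 71738/54103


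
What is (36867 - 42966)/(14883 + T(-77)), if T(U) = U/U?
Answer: -6099/14884 ≈ -0.40977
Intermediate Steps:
T(U) = 1
(36867 - 42966)/(14883 + T(-77)) = (36867 - 42966)/(14883 + 1) = -6099/14884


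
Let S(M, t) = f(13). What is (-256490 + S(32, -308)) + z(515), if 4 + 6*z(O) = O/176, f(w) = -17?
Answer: -90290527/352 ≈ -2.5651e+5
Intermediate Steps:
S(M, t) = -17
z(O) = -⅔ + O/1056 (z(O) = -⅔ + (O/176)/6 = -⅔ + O/1056)
(-256490 + S(32, -308)) + z(515) = (-256490 - 17) + (-⅔ + (1/1056)*515) = -256507 + (-⅔ + 515/1056) = -256507 - 63/352 = -90290527/352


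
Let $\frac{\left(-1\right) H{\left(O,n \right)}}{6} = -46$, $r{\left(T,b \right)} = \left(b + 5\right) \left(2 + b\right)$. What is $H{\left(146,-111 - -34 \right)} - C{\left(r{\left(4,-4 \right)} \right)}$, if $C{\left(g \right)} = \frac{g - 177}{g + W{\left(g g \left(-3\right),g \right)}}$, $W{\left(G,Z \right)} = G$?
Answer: $\frac{3685}{14} \approx 263.21$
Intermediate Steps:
$r{\left(T,b \right)} = \left(2 + b\right) \left(5 + b\right)$ ($r{\left(T,b \right)} = \left(5 + b\right) \left(2 + b\right) = \left(2 + b\right) \left(5 + b\right)$)
$C{\left(g \right)} = \frac{-177 + g}{g - 3 g^{2}}$ ($C{\left(g \right)} = \frac{g - 177}{g + g g \left(-3\right)} = \frac{-177 + g}{g + g^{2} \left(-3\right)} = \frac{-177 + g}{g - 3 g^{2}}$)
$H{\left(O,n \right)} = 276$ ($H{\left(O,n \right)} = \left(-6\right) \left(-46\right) = 276$)
$H{\left(146,-111 - -34 \right)} - C{\left(r{\left(4,-4 \right)} \right)} = 276 - \frac{177 - \left(10 + \left(-4\right)^{2} + 7 \left(-4\right)\right)}{\left(10 + \left(-4\right)^{2} + 7 \left(-4\right)\right) \left(-1 + 3 \left(10 + \left(-4\right)^{2} + 7 \left(-4\right)\right)\right)} = 276 - \frac{177 - \left(10 + 16 - 28\right)}{\left(10 + 16 - 28\right) \left(-1 + 3 \left(10 + 16 - 28\right)\right)} = 276 - \frac{177 - -2}{\left(-2\right) \left(-1 + 3 \left(-2\right)\right)} = 276 - - \frac{177 + 2}{2 \left(-1 - 6\right)} = 276 - \left(- \frac{1}{2}\right) \frac{1}{-7} \cdot 179 = 276 - \left(- \frac{1}{2}\right) \left(- \frac{1}{7}\right) 179 = 276 - \frac{179}{14} = \frac{3685}{14}$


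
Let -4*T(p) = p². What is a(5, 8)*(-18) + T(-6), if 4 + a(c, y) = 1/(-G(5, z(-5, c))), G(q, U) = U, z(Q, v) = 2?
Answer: 72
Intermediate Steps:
T(p) = -p²/4
a(c, y) = -9/2 (a(c, y) = -4 + 1/(-1*2) = -4 + 1/(-2) = -4 - ½ = -9/2)
a(5, 8)*(-18) + T(-6) = -9/2*(-18) - ¼*(-6)² = 81 - ¼*36 = 81 - 9 = 72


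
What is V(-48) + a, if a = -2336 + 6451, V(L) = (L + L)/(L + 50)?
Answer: 4067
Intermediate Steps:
V(L) = 2*L/(50 + L) (V(L) = (2*L)/(50 + L) = 2*L/(50 + L))
a = 4115
V(-48) + a = 2*(-48)/(50 - 48) + 4115 = 2*(-48)/2 + 4115 = 2*(-48)*(1/2) + 4115 = -48 + 4115 = 4067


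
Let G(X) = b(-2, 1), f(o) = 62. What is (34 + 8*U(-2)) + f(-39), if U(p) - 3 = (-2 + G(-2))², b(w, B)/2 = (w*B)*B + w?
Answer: 920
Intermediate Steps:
b(w, B) = 2*w + 2*w*B² (b(w, B) = 2*((w*B)*B + w) = 2*((B*w)*B + w) = 2*(w*B² + w) = 2*(w + w*B²) = 2*w + 2*w*B²)
G(X) = -8 (G(X) = 2*(-2)*(1 + 1²) = 2*(-2)*(1 + 1) = 2*(-2)*2 = -8)
U(p) = 103 (U(p) = 3 + (-2 - 8)² = 3 + (-10)² = 3 + 100 = 103)
(34 + 8*U(-2)) + f(-39) = (34 + 8*103) + 62 = (34 + 824) + 62 = 858 + 62 = 920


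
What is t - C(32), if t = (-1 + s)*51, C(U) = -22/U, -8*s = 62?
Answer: -7129/16 ≈ -445.56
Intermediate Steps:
s = -31/4 (s = -⅛*62 = -31/4 ≈ -7.7500)
t = -1785/4 (t = (-1 - 31/4)*51 = -35/4*51 = -1785/4 ≈ -446.25)
t - C(32) = -1785/4 - (-22)/32 = -1785/4 - 1*(-11/16) = -1785/4 + 11/16 = -7129/16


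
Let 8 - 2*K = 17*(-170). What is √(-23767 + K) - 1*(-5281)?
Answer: 5281 + I*√22318 ≈ 5281.0 + 149.39*I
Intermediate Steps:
K = 1449 (K = 4 - 17*(-170)/2 = 4 - ½*(-2890) = 4 + 1445 = 1449)
√(-23767 + K) - 1*(-5281) = √(-23767 + 1449) - 1*(-5281) = √(-22318) + 5281 = I*√22318 + 5281 = 5281 + I*√22318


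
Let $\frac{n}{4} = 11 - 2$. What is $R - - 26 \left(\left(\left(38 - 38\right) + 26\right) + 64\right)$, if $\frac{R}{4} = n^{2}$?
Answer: $7524$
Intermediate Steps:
$n = 36$ ($n = 4 \left(11 - 2\right) = 4 \cdot 9 = 36$)
$R = 5184$ ($R = 4 \cdot 36^{2} = 4 \cdot 1296 = 5184$)
$R - - 26 \left(\left(\left(38 - 38\right) + 26\right) + 64\right) = 5184 - - 26 \left(\left(\left(38 - 38\right) + 26\right) + 64\right) = 5184 - - 26 \left(\left(0 + 26\right) + 64\right) = 5184 - - 26 \left(26 + 64\right) = 5184 - \left(-26\right) 90 = 5184 - -2340 = 5184 + 2340 = 7524$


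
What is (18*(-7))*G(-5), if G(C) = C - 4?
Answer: 1134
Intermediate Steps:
G(C) = -4 + C
(18*(-7))*G(-5) = (18*(-7))*(-4 - 5) = -126*(-9) = 1134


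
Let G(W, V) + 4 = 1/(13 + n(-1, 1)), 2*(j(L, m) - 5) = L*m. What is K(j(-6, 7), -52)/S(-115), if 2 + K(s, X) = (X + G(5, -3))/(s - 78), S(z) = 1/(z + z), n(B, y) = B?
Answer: 182275/564 ≈ 323.18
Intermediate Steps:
S(z) = 1/(2*z)
j(L, m) = 5 + L*m/2 (j(L, m) = 5 + (L*m)/2 = 5 + L*m/2)
G(W, V) = -47/12 (G(W, V) = -4 + 1/(13 - 1) = -4 + 1/12 = -47/12)
K(s, X) = -2 + (-47/12 + X)/(-78 + s) (K(s, X) = -2 + (X - 47/12)/(s - 78) = -2 + (-47/12 + X)/(-78 + s))
K(j(-6, 7), -52)/S(-115) = ((1825/12 - 52 - 2*(5 + (½)*(-6)*7))/(-78 + (5 + (½)*(-6)*7)))/(((½)/(-115))) = ((1825/12 - 52 - 2*(5 - 21))/(-78 + (5 - 21)))/(((½)*(-1/115))) = ((1825/12 - 52 - 2*(-16))/(-78 - 16))/(-1/230) = ((1825/12 - 52 + 32)/(-94))*(-230) = -1/94*1585/12*(-230) = -1585/1128*(-230) = 182275/564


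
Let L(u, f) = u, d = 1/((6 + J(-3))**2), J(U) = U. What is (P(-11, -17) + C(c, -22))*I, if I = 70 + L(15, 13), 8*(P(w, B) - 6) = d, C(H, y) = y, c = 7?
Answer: -97835/72 ≈ -1358.8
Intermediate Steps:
d = 1/9 (d = 1/((6 - 3)**2) = 1/(3**2) = 1/9 ≈ 0.11111)
P(w, B) = 433/72 (P(w, B) = 6 + (1/8)*(1/9) = 6 + 1/72 = 433/72)
I = 85 (I = 70 + 15 = 85)
(P(-11, -17) + C(c, -22))*I = (433/72 - 22)*85 = -1151/72*85 = -97835/72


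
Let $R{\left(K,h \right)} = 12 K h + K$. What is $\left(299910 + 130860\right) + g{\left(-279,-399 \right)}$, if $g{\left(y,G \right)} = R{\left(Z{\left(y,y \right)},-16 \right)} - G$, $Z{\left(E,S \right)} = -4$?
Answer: $431933$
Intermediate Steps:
$R{\left(K,h \right)} = K + 12 K h$ ($R{\left(K,h \right)} = 12 K h + K = K + 12 K h$)
$g{\left(y,G \right)} = 764 - G$ ($g{\left(y,G \right)} = - 4 \left(1 + 12 \left(-16\right)\right) - G = - 4 \left(1 - 192\right) - G = \left(-4\right) \left(-191\right) - G = 764 - G$)
$\left(299910 + 130860\right) + g{\left(-279,-399 \right)} = \left(299910 + 130860\right) + \left(764 - -399\right) = 430770 + \left(764 + 399\right) = 430770 + 1163 = 431933$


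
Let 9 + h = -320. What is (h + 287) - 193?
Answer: -235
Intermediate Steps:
h = -329 (h = -9 - 320 = -329)
(h + 287) - 193 = (-329 + 287) - 193 = -42 - 193 = -235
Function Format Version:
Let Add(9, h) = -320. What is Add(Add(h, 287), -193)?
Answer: -235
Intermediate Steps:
h = -329 (h = Add(-9, -320) = -329)
Add(Add(h, 287), -193) = Add(Add(-329, 287), -193) = Add(-42, -193) = -235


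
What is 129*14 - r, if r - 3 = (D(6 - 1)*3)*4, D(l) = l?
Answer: 1743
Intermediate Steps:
r = 63 (r = 3 + ((6 - 1)*3)*4 = 3 + (5*3)*4 = 3 + 15*4 = 3 + 60 = 63)
129*14 - r = 129*14 - 1*63 = 1806 - 63 = 1743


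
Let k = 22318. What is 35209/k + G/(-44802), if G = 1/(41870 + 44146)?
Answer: 67842265031785/43003313676288 ≈ 1.5776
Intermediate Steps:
G = 1/86016 ≈ 1.1626e-5
35209/k + G/(-44802) = 35209/22318 + (1/86016)/(-44802) = 35209*(1/22318) + (1/86016)*(-1/44802) = 35209/22318 - 1/3853688832 = 67842265031785/43003313676288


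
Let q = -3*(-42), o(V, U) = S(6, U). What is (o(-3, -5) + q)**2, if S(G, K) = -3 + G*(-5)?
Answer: 8649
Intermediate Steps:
S(G, K) = -3 - 5*G
o(V, U) = -33 (o(V, U) = -3 - 5*6 = -3 - 30 = -33)
q = 126
(o(-3, -5) + q)**2 = (-33 + 126)**2 = 93**2 = 8649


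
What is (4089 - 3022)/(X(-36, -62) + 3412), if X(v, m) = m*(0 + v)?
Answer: 1067/5644 ≈ 0.18905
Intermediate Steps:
X(v, m) = m*v
(4089 - 3022)/(X(-36, -62) + 3412) = (4089 - 3022)/(-62*(-36) + 3412) = 1067/(2232 + 3412) = 1067/5644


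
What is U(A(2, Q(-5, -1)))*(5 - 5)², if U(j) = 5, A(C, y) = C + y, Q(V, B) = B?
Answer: 0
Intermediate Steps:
U(A(2, Q(-5, -1)))*(5 - 5)² = 5*(5 - 5)² = 5*0² = 5*0 = 0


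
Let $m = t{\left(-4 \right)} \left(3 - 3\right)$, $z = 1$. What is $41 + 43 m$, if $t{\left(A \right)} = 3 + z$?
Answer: $41$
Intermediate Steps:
$t{\left(A \right)} = 4$ ($t{\left(A \right)} = 3 + 1 = 4$)
$m = 0$ ($m = 4 \left(3 - 3\right) = 4 \cdot 0 = 0$)
$41 + 43 m = 41 + 43 \cdot 0 = 41 + 0 = 41$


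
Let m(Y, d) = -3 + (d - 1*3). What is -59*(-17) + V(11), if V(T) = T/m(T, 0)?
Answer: 6007/6 ≈ 1001.2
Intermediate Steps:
m(Y, d) = -6 + d (m(Y, d) = -3 + (d - 3) = -3 + (-3 + d) = -6 + d)
V(T) = -T/6 (V(T) = T/(-6 + 0) = T/(-6) = T*(-⅙) = -T/6)
-59*(-17) + V(11) = -59*(-17) - ⅙*11 = 1003 - 11/6 = 6007/6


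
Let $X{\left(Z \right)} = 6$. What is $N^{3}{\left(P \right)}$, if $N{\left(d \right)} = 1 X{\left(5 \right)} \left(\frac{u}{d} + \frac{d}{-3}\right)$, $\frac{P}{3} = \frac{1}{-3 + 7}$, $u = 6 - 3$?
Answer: $\frac{91125}{8} \approx 11391.0$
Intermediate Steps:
$u = 3$
$P = \frac{3}{4}$ ($P = \frac{3}{-3 + 7} = \frac{3}{4} \approx 0.75$)
$N{\left(d \right)} = - 2 d + \frac{18}{d}$ ($N{\left(d \right)} = 1 \cdot 6 \left(\frac{3}{d} + \frac{d}{-3}\right) = 6 \left(\frac{3}{d} + d \left(- \frac{1}{3}\right)\right) = 6 \left(\frac{3}{d} - \frac{d}{3}\right) = - 2 d + \frac{18}{d}$)
$N^{3}{\left(P \right)} = \left(\left(-2\right) \frac{3}{4} + \frac{18}{\frac{3}{4}}\right)^{3} = \left(- \frac{3}{2} + 18 \cdot \frac{4}{3}\right)^{3} = \left(- \frac{3}{2} + 24\right)^{3} = \left(\frac{45}{2}\right)^{3} = \frac{91125}{8}$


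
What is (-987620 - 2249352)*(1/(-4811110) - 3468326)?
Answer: 27006863243191402446/2405555 ≈ 1.1227e+13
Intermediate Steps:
(-987620 - 2249352)*(1/(-4811110) - 3468326) = -3236972*(-1/4811110 - 3468326) = -3236972*(-16686497901861/4811110) = 27006863243191402446/2405555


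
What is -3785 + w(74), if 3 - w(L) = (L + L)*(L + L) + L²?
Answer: -31162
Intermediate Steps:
w(L) = 3 - 5*L² (w(L) = 3 - ((L + L)*(L + L) + L²) = 3 - ((2*L)*(2*L) + L²) = 3 - (4*L² + L²) = 3 - 5*L²)
-3785 + w(74) = -3785 + (3 - 5*74²) = -3785 + (3 - 5*5476) = -3785 + (3 - 27380) = -3785 - 27377 = -31162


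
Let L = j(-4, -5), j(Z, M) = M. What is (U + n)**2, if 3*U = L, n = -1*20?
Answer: 4225/9 ≈ 469.44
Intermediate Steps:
n = -20
L = -5
U = -5/3 (U = (1/3)*(-5) = -5/3 ≈ -1.6667)
(U + n)**2 = (-5/3 - 20)**2 = (-65/3)**2 = 4225/9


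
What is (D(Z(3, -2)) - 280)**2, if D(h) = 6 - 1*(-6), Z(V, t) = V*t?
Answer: 71824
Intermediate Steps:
D(h) = 12 (D(h) = 6 + 6 = 12)
(D(Z(3, -2)) - 280)**2 = (12 - 280)**2 = (-268)**2 = 71824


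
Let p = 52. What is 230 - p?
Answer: 178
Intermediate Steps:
230 - p = 230 - 1*52 = 230 - 52 = 178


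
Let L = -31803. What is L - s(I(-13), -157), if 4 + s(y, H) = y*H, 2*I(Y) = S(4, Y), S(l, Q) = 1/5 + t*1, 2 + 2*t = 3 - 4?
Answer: -638021/20 ≈ -31901.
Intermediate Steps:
t = -3/2 (t = -1 + (3 - 4)/2 = -1 + (½)*(-1) = -1 - ½ = -3/2 ≈ -1.5000)
S(l, Q) = -13/10 (S(l, Q) = 1/5 - 3/2*1 = ⅕ - 3/2 = -13/10)
I(Y) = -13/20 (I(Y) = (½)*(-13/10) = -13/20)
s(y, H) = -4 + H*y (s(y, H) = -4 + y*H = -4 + H*y)
L - s(I(-13), -157) = -31803 - (-4 - 157*(-13/20)) = -31803 - (-4 + 2041/20) = -31803 - 1*1961/20 = -31803 - 1961/20 = -638021/20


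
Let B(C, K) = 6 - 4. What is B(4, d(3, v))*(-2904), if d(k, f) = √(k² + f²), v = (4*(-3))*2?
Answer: -5808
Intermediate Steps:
v = -24 (v = -12*2 = -24)
d(k, f) = √(f² + k²)
B(C, K) = 2
B(4, d(3, v))*(-2904) = 2*(-2904) = -5808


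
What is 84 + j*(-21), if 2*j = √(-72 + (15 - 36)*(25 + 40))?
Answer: 84 - 21*I*√1437/2 ≈ 84.0 - 398.03*I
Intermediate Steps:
j = I*√1437/2 (j = √(-72 + (15 - 36)*(25 + 40))/2 = √(-72 - 21*65)/2 = √(-72 - 1365)/2 = √(-1437)/2 = (I*√1437)/2 = I*√1437/2 ≈ 18.954*I)
84 + j*(-21) = 84 + (I*√1437/2)*(-21) = 84 - 21*I*√1437/2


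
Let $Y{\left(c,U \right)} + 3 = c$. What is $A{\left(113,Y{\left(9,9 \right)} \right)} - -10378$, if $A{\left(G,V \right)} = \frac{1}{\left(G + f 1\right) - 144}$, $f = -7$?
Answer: $\frac{394363}{38} \approx 10378.0$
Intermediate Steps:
$Y{\left(c,U \right)} = -3 + c$
$A{\left(G,V \right)} = \frac{1}{-151 + G}$ ($A{\left(G,V \right)} = \frac{1}{\left(G - 7\right) - 144} = \frac{1}{\left(-7 + G\right) - 144} = \frac{1}{-151 + G}$)
$A{\left(113,Y{\left(9,9 \right)} \right)} - -10378 = \frac{1}{-151 + 113} - -10378 = \frac{1}{-38} + 10378 = - \frac{1}{38} + 10378 = \frac{394363}{38}$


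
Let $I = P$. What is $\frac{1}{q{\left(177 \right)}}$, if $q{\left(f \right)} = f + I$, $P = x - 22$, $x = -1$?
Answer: $\frac{1}{154} \approx 0.0064935$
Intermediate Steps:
$P = -23$ ($P = -1 - 22 = -23$)
$I = -23$
$q{\left(f \right)} = -23 + f$ ($q{\left(f \right)} = f - 23 = -23 + f$)
$\frac{1}{q{\left(177 \right)}} = \frac{1}{-23 + 177} = \frac{1}{154}$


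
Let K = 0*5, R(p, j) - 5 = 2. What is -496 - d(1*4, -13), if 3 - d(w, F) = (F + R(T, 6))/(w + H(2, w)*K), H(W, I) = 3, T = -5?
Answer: -1001/2 ≈ -500.50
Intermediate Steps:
R(p, j) = 7 (R(p, j) = 5 + 2 = 7)
K = 0
d(w, F) = 3 - (7 + F)/w (d(w, F) = 3 - (F + 7)/(w + 3*0) = 3 - (7 + F)/(w + 0) = 3 - (7 + F)/w)
-496 - d(1*4, -13) = -496 - (-7 - 1*(-13) + 3*(1*4))/(1*4) = -496 - (-7 + 13 + 3*4)/4 = -496 - (-7 + 13 + 12)/4 = -496 - 18/4 = -496 - 1*9/2 = -496 - 9/2 = -1001/2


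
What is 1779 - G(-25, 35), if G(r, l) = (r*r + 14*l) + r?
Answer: 689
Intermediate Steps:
G(r, l) = r + r² + 14*l (G(r, l) = (r² + 14*l) + r = r + r² + 14*l)
1779 - G(-25, 35) = 1779 - (-25 + (-25)² + 14*35) = 1779 - (-25 + 625 + 490) = 1779 - 1*1090 = 1779 - 1090 = 689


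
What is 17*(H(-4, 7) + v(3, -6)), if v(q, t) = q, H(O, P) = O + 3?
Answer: 34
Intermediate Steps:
H(O, P) = 3 + O
17*(H(-4, 7) + v(3, -6)) = 17*((3 - 4) + 3) = 17*(-1 + 3) = 17*2 = 34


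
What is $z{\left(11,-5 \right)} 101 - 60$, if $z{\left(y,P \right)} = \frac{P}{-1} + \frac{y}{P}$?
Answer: $\frac{1114}{5} \approx 222.8$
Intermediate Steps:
$z{\left(y,P \right)} = - P + \frac{y}{P}$ ($z{\left(y,P \right)} = P \left(-1\right) + \frac{y}{P} = - P + \frac{y}{P}$)
$z{\left(11,-5 \right)} 101 - 60 = \left(\left(-1\right) \left(-5\right) + \frac{11}{-5}\right) 101 - 60 = \left(5 + 11 \left(- \frac{1}{5}\right)\right) 101 - 60 = \left(5 - \frac{11}{5}\right) 101 - 60 = \frac{14}{5} \cdot 101 - 60 = \frac{1414}{5} - 60 = \frac{1114}{5}$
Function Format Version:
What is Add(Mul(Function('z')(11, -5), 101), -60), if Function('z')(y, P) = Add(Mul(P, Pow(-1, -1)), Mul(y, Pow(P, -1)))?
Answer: Rational(1114, 5) ≈ 222.80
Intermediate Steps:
Function('z')(y, P) = Add(Mul(-1, P), Mul(y, Pow(P, -1))) (Function('z')(y, P) = Add(Mul(P, -1), Mul(y, Pow(P, -1))) = Add(Mul(-1, P), Mul(y, Pow(P, -1))))
Add(Mul(Function('z')(11, -5), 101), -60) = Add(Mul(Add(Mul(-1, -5), Mul(11, Pow(-5, -1))), 101), -60) = Add(Mul(Add(5, Mul(11, Rational(-1, 5))), 101), -60) = Add(Mul(Add(5, Rational(-11, 5)), 101), -60) = Add(Mul(Rational(14, 5), 101), -60) = Add(Rational(1414, 5), -60) = Rational(1114, 5)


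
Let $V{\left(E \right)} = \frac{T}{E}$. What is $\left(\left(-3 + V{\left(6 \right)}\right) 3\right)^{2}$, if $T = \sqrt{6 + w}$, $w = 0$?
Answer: $\frac{\left(18 - \sqrt{6}\right)^{2}}{4} \approx 60.455$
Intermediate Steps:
$T = \sqrt{6}$ ($T = \sqrt{6 + 0} = \sqrt{6} \approx 2.4495$)
$V{\left(E \right)} = \frac{\sqrt{6}}{E}$
$\left(\left(-3 + V{\left(6 \right)}\right) 3\right)^{2} = \left(\left(-3 + \frac{\sqrt{6}}{6}\right) 3\right)^{2} = \left(-9 + \frac{\sqrt{6}}{2}\right)^{2}$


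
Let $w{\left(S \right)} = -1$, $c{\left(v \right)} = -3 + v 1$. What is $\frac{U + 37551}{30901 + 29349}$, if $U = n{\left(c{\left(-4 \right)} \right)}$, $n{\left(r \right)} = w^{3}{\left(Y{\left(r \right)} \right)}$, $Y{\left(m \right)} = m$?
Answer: $\frac{751}{1205} \approx 0.62324$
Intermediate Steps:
$c{\left(v \right)} = -3 + v$
$n{\left(r \right)} = -1$ ($n{\left(r \right)} = \left(-1\right)^{3} = -1$)
$U = -1$
$\frac{U + 37551}{30901 + 29349} = \frac{-1 + 37551}{30901 + 29349} = \frac{37550}{60250} = 37550 \cdot \frac{1}{60250} = \frac{751}{1205}$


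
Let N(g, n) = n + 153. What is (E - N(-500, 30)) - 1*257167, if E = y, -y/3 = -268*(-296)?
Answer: -495334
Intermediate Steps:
N(g, n) = 153 + n
y = -237984 (y = -(-804)*(-296) = -3*79328 = -237984)
E = -237984
(E - N(-500, 30)) - 1*257167 = (-237984 - (153 + 30)) - 1*257167 = (-237984 - 1*183) - 257167 = (-237984 - 183) - 257167 = -238167 - 257167 = -495334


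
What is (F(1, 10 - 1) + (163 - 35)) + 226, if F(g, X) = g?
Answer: 355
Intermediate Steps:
(F(1, 10 - 1) + (163 - 35)) + 226 = (1 + (163 - 35)) + 226 = (1 + 128) + 226 = 129 + 226 = 355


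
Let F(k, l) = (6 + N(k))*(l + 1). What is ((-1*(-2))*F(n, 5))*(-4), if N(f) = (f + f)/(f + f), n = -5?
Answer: -336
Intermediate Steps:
N(f) = 1 (N(f) = (2*f)/((2*f)) = (2*f)*(1/(2*f)) = 1)
F(k, l) = 7 + 7*l (F(k, l) = (6 + 1)*(l + 1) = 7*(1 + l) = 7 + 7*l)
((-1*(-2))*F(n, 5))*(-4) = ((-1*(-2))*(7 + 7*5))*(-4) = (2*(7 + 35))*(-4) = (2*42)*(-4) = 84*(-4) = -336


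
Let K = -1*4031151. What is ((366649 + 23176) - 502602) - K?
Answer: 3918374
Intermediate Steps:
K = -4031151
((366649 + 23176) - 502602) - K = ((366649 + 23176) - 502602) - 1*(-4031151) = (389825 - 502602) + 4031151 = -112777 + 4031151 = 3918374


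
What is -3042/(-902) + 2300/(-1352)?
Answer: 254773/152438 ≈ 1.6713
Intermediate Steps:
-3042/(-902) + 2300/(-1352) = -3042*(-1/902) + 2300*(-1/1352) = 1521/451 - 575/338 = 254773/152438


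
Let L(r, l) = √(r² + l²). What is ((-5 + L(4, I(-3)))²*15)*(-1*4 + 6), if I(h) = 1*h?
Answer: 0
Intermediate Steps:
I(h) = h
L(r, l) = √(l² + r²)
((-5 + L(4, I(-3)))²*15)*(-1*4 + 6) = ((-5 + √((-3)² + 4²))²*15)*(-1*4 + 6) = ((-5 + √(9 + 16))²*15)*(-4 + 6) = ((-5 + √25)²*15)*2 = ((-5 + 5)²*15)*2 = (0²*15)*2 = (0*15)*2 = 0*2 = 0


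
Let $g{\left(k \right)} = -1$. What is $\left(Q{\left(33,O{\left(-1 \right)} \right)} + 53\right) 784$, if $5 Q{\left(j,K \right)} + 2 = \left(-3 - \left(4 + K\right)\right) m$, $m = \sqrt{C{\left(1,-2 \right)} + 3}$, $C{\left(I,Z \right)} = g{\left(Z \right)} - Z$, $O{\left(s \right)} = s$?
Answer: $\frac{196784}{5} \approx 39357.0$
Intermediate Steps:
$C{\left(I,Z \right)} = -1 - Z$
$m = 2$ ($m = \sqrt{\left(-1 - -2\right) + 3} = \sqrt{\left(-1 + 2\right) + 3} = \sqrt{1 + 3} = \sqrt{4} = 2$)
$Q{\left(j,K \right)} = - \frac{16}{5} - \frac{2 K}{5}$ ($Q{\left(j,K \right)} = - \frac{2}{5} + \frac{\left(-3 - \left(4 + K\right)\right) 2}{5} = - \frac{2}{5} + \frac{\left(-7 - K\right) 2}{5} = - \frac{2}{5} + \frac{-14 - 2 K}{5} = - \frac{2}{5} - \left(\frac{14}{5} + \frac{2 K}{5}\right) = - \frac{16}{5} - \frac{2 K}{5}$)
$\left(Q{\left(33,O{\left(-1 \right)} \right)} + 53\right) 784 = \left(\left(- \frac{16}{5} - - \frac{2}{5}\right) + 53\right) 784 = \left(\left(- \frac{16}{5} + \frac{2}{5}\right) + 53\right) 784 = \left(- \frac{14}{5} + 53\right) 784 = \frac{251}{5} \cdot 784 = \frac{196784}{5}$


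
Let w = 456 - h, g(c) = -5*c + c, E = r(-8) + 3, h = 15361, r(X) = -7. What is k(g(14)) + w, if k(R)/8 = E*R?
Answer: -13113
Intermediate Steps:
E = -4 (E = -7 + 3 = -4)
g(c) = -4*c
k(R) = -32*R (k(R) = 8*(-4*R) = -32*R)
w = -14905 (w = 456 - 1*15361 = 456 - 15361 = -14905)
k(g(14)) + w = -(-128)*14 - 14905 = -32*(-56) - 14905 = 1792 - 14905 = -13113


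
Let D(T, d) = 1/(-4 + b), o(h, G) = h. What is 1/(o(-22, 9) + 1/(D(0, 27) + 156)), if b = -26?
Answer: -4679/102908 ≈ -0.045468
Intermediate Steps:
D(T, d) = -1/30 (D(T, d) = 1/(-4 - 26) = 1/(-30) = -1/30)
1/(o(-22, 9) + 1/(D(0, 27) + 156)) = 1/(-22 + 1/(-1/30 + 156)) = 1/(-22 + 1/(4679/30)) = 1/(-22 + 30/4679) = 1/(-102908/4679) = -4679/102908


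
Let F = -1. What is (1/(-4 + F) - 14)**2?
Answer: 5041/25 ≈ 201.64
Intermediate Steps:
(1/(-4 + F) - 14)**2 = (1/(-4 - 1) - 14)**2 = (1/(-5) - 14)**2 = (-1/5 - 14)**2 = (-71/5)**2 = 5041/25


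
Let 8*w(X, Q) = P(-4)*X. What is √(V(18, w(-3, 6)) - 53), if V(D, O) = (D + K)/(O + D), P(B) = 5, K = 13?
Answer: I*√849981/129 ≈ 7.1469*I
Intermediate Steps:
w(X, Q) = 5*X/8 (w(X, Q) = (5*X)/8 = 5*X/8)
V(D, O) = (13 + D)/(D + O) (V(D, O) = (D + 13)/(O + D) = (13 + D)/(D + O))
√(V(18, w(-3, 6)) - 53) = √((13 + 18)/(18 + (5/8)*(-3)) - 53) = √(31/(18 - 15/8) - 53) = √(31/(129/8) - 53) = √((8/129)*31 - 53) = √(248/129 - 53) = √(-6589/129) = I*√849981/129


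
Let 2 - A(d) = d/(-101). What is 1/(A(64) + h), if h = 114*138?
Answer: 101/1589198 ≈ 6.3554e-5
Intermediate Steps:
A(d) = 2 + d/101 (A(d) = 2 - d/(-101) = 2 - d*(-1)/101 = 2 - (-1)*d/101 = 2 + d/101)
h = 15732
1/(A(64) + h) = 1/((2 + (1/101)*64) + 15732) = 1/((2 + 64/101) + 15732) = 1/(266/101 + 15732) = 1/(1589198/101) = 101/1589198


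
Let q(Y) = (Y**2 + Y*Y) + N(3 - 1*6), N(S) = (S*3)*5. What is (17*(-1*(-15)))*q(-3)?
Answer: -6885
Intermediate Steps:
N(S) = 15*S (N(S) = (3*S)*5 = 15*S)
q(Y) = -45 + 2*Y**2 (q(Y) = (Y**2 + Y*Y) + 15*(3 - 1*6) = (Y**2 + Y**2) + 15*(3 - 6) = 2*Y**2 + 15*(-3) = 2*Y**2 - 45 = -45 + 2*Y**2)
(17*(-1*(-15)))*q(-3) = (17*(-1*(-15)))*(-45 + 2*(-3)**2) = (17*15)*(-45 + 2*9) = 255*(-45 + 18) = 255*(-27) = -6885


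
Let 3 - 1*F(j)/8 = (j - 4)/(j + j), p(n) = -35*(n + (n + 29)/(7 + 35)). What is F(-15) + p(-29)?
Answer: 15509/15 ≈ 1033.9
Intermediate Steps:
p(n) = -145/6 - 215*n/6 (p(n) = -35*(n + (29 + n)/42) = -35*(n + (29 + n)*(1/42)) = -35*(n + (29/42 + n/42)) = -35*(29/42 + 43*n/42) = -145/6 - 215*n/6)
F(j) = 24 - 4*(-4 + j)/j (F(j) = 24 - 8*(j - 4)/(j + j) = 24 - 8*(-4 + j)/(2*j) = 24 - 8*(-4 + j)*1/(2*j) = 24 - 4*(-4 + j)/j)
F(-15) + p(-29) = (20 + 16/(-15)) + (-145/6 - 215/6*(-29)) = (20 + 16*(-1/15)) + (-145/6 + 6235/6) = (20 - 16/15) + 1015 = 284/15 + 1015 = 15509/15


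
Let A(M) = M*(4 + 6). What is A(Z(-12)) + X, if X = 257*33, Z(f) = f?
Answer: 8361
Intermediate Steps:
A(M) = 10*M (A(M) = M*10 = 10*M)
X = 8481
A(Z(-12)) + X = 10*(-12) + 8481 = -120 + 8481 = 8361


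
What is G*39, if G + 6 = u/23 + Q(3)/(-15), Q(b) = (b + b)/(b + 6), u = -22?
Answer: -94198/345 ≈ -273.04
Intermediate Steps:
Q(b) = 2*b/(6 + b) (Q(b) = (2*b)/(6 + b) = 2*b/(6 + b))
G = -7246/1035 (G = -6 + (-22/23 + (2*3/(6 + 3))/(-15)) = -6 + (-22*1/23 + (2*3/9)*(-1/15)) = -6 + (-22/23 + (2*3*(⅑))*(-1/15)) = -6 + (-22/23 + (⅔)*(-1/15)) = -6 + (-22/23 - 2/45) = -6 - 1036/1035 = -7246/1035 ≈ -7.0010)
G*39 = -7246/1035*39 = -94198/345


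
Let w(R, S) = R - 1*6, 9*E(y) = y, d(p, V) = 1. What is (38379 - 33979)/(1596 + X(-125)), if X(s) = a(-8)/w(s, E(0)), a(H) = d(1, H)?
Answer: 23056/8363 ≈ 2.7569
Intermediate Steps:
E(y) = y/9
w(R, S) = -6 + R (w(R, S) = R - 6 = -6 + R)
a(H) = 1
X(s) = 1/(-6 + s)
(38379 - 33979)/(1596 + X(-125)) = (38379 - 33979)/(1596 + 1/(-6 - 125)) = 4400/(1596 + 1/(-131)) = 4400/(1596 - 1/131) = 4400/(209075/131) = 4400*(131/209075) = 23056/8363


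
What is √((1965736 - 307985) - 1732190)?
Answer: 9*I*√919 ≈ 272.83*I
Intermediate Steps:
√((1965736 - 307985) - 1732190) = √(1657751 - 1732190) = √(-74439) = 9*I*√919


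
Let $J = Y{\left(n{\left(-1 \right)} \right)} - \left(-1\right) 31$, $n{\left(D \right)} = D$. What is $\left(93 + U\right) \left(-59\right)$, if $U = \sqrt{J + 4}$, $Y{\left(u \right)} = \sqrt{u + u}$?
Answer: $-5487 - 59 \sqrt{35 + i \sqrt{2}} \approx -5836.1 - 7.0504 i$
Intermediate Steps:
$Y{\left(u \right)} = \sqrt{2} \sqrt{u}$ ($Y{\left(u \right)} = \sqrt{2 u} = \sqrt{2} \sqrt{u}$)
$J = 31 + i \sqrt{2}$ ($J = \sqrt{2} \sqrt{-1} - \left(-1\right) 31 = \sqrt{2} i - -31 = i \sqrt{2} + 31 = 31 + i \sqrt{2} \approx 31.0 + 1.4142 i$)
$U = \sqrt{35 + i \sqrt{2}}$ ($U = \sqrt{\left(31 + i \sqrt{2}\right) + 4} = \sqrt{35 + i \sqrt{2}} \approx 5.9173 + 0.1195 i$)
$\left(93 + U\right) \left(-59\right) = \left(93 + \sqrt{35 + i \sqrt{2}}\right) \left(-59\right) = -5487 - 59 \sqrt{35 + i \sqrt{2}}$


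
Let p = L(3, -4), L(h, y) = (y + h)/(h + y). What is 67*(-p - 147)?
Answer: -9916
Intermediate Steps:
L(h, y) = 1 (L(h, y) = (h + y)/(h + y) = 1)
p = 1
67*(-p - 147) = 67*(-1*1 - 147) = 67*(-1 - 147) = 67*(-148) = -9916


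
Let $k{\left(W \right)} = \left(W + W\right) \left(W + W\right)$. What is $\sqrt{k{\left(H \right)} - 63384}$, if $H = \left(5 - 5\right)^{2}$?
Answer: $2 i \sqrt{15846} \approx 251.76 i$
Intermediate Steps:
$H = 0$ ($H = 0^{2} = 0$)
$k{\left(W \right)} = 4 W^{2}$ ($k{\left(W \right)} = 2 W 2 W = 4 W^{2}$)
$\sqrt{k{\left(H \right)} - 63384} = \sqrt{4 \cdot 0^{2} - 63384} = \sqrt{4 \cdot 0 - 63384} = \sqrt{0 - 63384} = \sqrt{-63384} = 2 i \sqrt{15846}$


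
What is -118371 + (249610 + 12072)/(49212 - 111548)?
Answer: -3689518169/31168 ≈ -1.1838e+5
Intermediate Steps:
-118371 + (249610 + 12072)/(49212 - 111548) = -118371 + 261682/(-62336) = -118371 + 261682*(-1/62336) = -118371 - 130841/31168 = -3689518169/31168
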